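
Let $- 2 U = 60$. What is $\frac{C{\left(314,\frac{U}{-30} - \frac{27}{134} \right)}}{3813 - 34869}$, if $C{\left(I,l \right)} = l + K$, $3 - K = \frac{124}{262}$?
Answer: $- \frac{19457}{181719008} \approx -0.00010707$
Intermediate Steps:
$U = -30$ ($U = \left(- \frac{1}{2}\right) 60 = -30$)
$K = \frac{331}{131}$ ($K = 3 - \frac{124}{262} = 3 - 124 \cdot \frac{1}{262} = 3 - \frac{62}{131} = \frac{331}{131} \approx 2.5267$)
$C{\left(I,l \right)} = \frac{331}{131} + l$ ($C{\left(I,l \right)} = l + \frac{331}{131} = \frac{331}{131} + l$)
$\frac{C{\left(314,\frac{U}{-30} - \frac{27}{134} \right)}}{3813 - 34869} = \frac{\frac{331}{131} - \left(-1 + \frac{27}{134}\right)}{3813 - 34869} = \frac{\frac{331}{131} - - \frac{107}{134}}{3813 - 34869} = \frac{\frac{331}{131} + \left(1 - \frac{27}{134}\right)}{-31056} = \left(\frac{331}{131} + \frac{107}{134}\right) \left(- \frac{1}{31056}\right) = \frac{58371}{17554} \left(- \frac{1}{31056}\right) = - \frac{19457}{181719008}$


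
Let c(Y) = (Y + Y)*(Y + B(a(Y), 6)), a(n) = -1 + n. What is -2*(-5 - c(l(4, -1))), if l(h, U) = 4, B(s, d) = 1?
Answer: 90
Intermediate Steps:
c(Y) = 2*Y*(1 + Y) (c(Y) = (Y + Y)*(Y + 1) = (2*Y)*(1 + Y) = 2*Y*(1 + Y))
-2*(-5 - c(l(4, -1))) = -2*(-5 - 2*4*(1 + 4)) = -2*(-5 - 2*4*5) = -2*(-5 - 1*40) = -2*(-5 - 40) = -2*(-45) = 90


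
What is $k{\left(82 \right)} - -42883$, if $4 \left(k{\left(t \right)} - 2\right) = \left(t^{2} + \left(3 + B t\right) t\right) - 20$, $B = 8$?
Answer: $\frac{116141}{2} \approx 58071.0$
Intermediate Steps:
$k{\left(t \right)} = -3 + \frac{t^{2}}{4} + \frac{t \left(3 + 8 t\right)}{4}$ ($k{\left(t \right)} = 2 + \frac{\left(t^{2} + \left(3 + 8 t\right) t\right) - 20}{4} = 2 + \frac{\left(t^{2} + t \left(3 + 8 t\right)\right) - 20}{4} = 2 + \frac{-20 + t^{2} + t \left(3 + 8 t\right)}{4} = 2 + \left(-5 + \frac{t^{2}}{4} + \frac{t \left(3 + 8 t\right)}{4}\right) = -3 + \frac{t^{2}}{4} + \frac{t \left(3 + 8 t\right)}{4}$)
$k{\left(82 \right)} - -42883 = \left(-3 + \frac{3}{4} \cdot 82 + \frac{9 \cdot 82^{2}}{4}\right) - -42883 = \left(-3 + \frac{123}{2} + \frac{9}{4} \cdot 6724\right) + 42883 = \left(-3 + \frac{123}{2} + 15129\right) + 42883 = \frac{30375}{2} + 42883 = \frac{116141}{2}$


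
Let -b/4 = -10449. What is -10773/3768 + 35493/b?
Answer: -8792519/4374648 ≈ -2.0099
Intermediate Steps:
b = 41796 (b = -4*(-10449) = 41796)
-10773/3768 + 35493/b = -10773/3768 + 35493/41796 = -10773*1/3768 + 35493*(1/41796) = -3591/1256 + 11831/13932 = -8792519/4374648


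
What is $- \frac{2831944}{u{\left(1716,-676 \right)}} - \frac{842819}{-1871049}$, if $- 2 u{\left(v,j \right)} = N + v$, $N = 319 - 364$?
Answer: $\frac{1177646703229}{347391431} \approx 3390.0$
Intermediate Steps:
$N = -45$ ($N = 319 - 364 = -45$)
$u{\left(v,j \right)} = \frac{45}{2} - \frac{v}{2}$ ($u{\left(v,j \right)} = - \frac{-45 + v}{2} = \frac{45}{2} - \frac{v}{2}$)
$- \frac{2831944}{u{\left(1716,-676 \right)}} - \frac{842819}{-1871049} = - \frac{2831944}{\frac{45}{2} - 858} - \frac{842819}{-1871049} = - \frac{2831944}{\frac{45}{2} - 858} - - \frac{842819}{1871049} = - \frac{2831944}{- \frac{1671}{2}} + \frac{842819}{1871049} = \left(-2831944\right) \left(- \frac{2}{1671}\right) + \frac{842819}{1871049} = \frac{5663888}{1671} + \frac{842819}{1871049} = \frac{1177646703229}{347391431}$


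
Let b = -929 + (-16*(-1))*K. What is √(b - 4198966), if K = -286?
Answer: I*√4204471 ≈ 2050.5*I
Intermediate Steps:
b = -5505 (b = -929 - 16*(-1)*(-286) = -929 + 16*(-286) = -929 - 4576 = -5505)
√(b - 4198966) = √(-5505 - 4198966) = √(-4204471) = I*√4204471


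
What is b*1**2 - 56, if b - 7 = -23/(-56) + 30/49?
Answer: -18807/392 ≈ -47.977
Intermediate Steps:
b = 3145/392 (b = 7 + (-23/(-56) + 30/49) = 7 + (-23*(-1/56) + 30*(1/49)) = 7 + (23/56 + 30/49) = 7 + 401/392 = 3145/392 ≈ 8.0230)
b*1**2 - 56 = (3145/392)*1**2 - 56 = (3145/392)*1 - 56 = 3145/392 - 56 = -18807/392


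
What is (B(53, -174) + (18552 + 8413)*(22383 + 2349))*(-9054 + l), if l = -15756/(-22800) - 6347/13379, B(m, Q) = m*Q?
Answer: -4514213470630036251/747650 ≈ -6.0379e+12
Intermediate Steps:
B(m, Q) = Q*m
l = 5507327/25420100 (l = -15756*(-1/22800) - 6347*1/13379 = 1313/1900 - 6347/13379 = 5507327/25420100 ≈ 0.21665)
(B(53, -174) + (18552 + 8413)*(22383 + 2349))*(-9054 + l) = (-174*53 + (18552 + 8413)*(22383 + 2349))*(-9054 + 5507327/25420100) = (-9222 + 26965*24732)*(-230148078073/25420100) = (-9222 + 666898380)*(-230148078073/25420100) = 666889158*(-230148078073/25420100) = -4514213470630036251/747650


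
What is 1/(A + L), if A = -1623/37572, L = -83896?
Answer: -12524/1050714045 ≈ -1.1920e-5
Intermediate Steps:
A = -541/12524 (A = -1623*1/37572 = -541/12524 ≈ -0.043197)
1/(A + L) = 1/(-541/12524 - 83896) = 1/(-1050714045/12524) = -12524/1050714045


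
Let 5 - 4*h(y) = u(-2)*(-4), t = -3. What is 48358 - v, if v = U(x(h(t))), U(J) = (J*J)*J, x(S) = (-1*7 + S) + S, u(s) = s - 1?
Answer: 396125/8 ≈ 49516.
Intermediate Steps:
u(s) = -1 + s
h(y) = -7/4 (h(y) = 5/4 - (-1 - 2)*(-4)/4 = 5/4 - (-3)*(-4)/4 = 5/4 - 1/4*12 = 5/4 - 3 = -7/4)
x(S) = -7 + 2*S (x(S) = (-7 + S) + S = -7 + 2*S)
U(J) = J**3 (U(J) = J**2*J = J**3)
v = -9261/8 (v = (-7 + 2*(-7/4))**3 = (-7 - 7/2)**3 = (-21/2)**3 = -9261/8 ≈ -1157.6)
48358 - v = 48358 - 1*(-9261/8) = 48358 + 9261/8 = 396125/8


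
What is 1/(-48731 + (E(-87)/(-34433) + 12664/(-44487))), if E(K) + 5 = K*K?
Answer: -1531820871/74647935423881 ≈ -2.0521e-5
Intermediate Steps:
E(K) = -5 + K² (E(K) = -5 + K*K = -5 + K²)
1/(-48731 + (E(-87)/(-34433) + 12664/(-44487))) = 1/(-48731 + ((-5 + (-87)²)/(-34433) + 12664/(-44487))) = 1/(-48731 + ((-5 + 7569)*(-1/34433) + 12664*(-1/44487))) = 1/(-48731 + (7564*(-1/34433) - 12664/44487)) = 1/(-48731 + (-7564/34433 - 12664/44487)) = 1/(-48731 - 772559180/1531820871) = 1/(-74647935423881/1531820871) = -1531820871/74647935423881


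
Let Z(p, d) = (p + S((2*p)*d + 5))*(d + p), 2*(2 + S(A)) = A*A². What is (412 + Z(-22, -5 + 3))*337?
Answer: -3252486752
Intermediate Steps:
S(A) = -2 + A³/2 (S(A) = -2 + (A*A²)/2 = -2 + A³/2)
Z(p, d) = (d + p)*(-2 + p + (5 + 2*d*p)³/2) (Z(p, d) = (p + (-2 + ((2*p)*d + 5)³/2))*(d + p) = (p + (-2 + (2*d*p + 5)³/2))*(d + p) = (p + (-2 + (5 + 2*d*p)³/2))*(d + p) = (-2 + p + (5 + 2*d*p)³/2)*(d + p) = (d + p)*(-2 + p + (5 + 2*d*p)³/2))
(412 + Z(-22, -5 + 3))*337 = (412 + ((-22)² + (-5 + 3)*(-22) + (-5 + 3)*(-4 + (5 + 2*(-5 + 3)*(-22))³)/2 + (½)*(-22)*(-4 + (5 + 2*(-5 + 3)*(-22))³)))*337 = (412 + (484 - 2*(-22) + (½)*(-2)*(-4 + (5 + 2*(-2)*(-22))³) + (½)*(-22)*(-4 + (5 + 2*(-2)*(-22))³)))*337 = (412 + (484 + 44 + (½)*(-2)*(-4 + (5 + 88)³) + (½)*(-22)*(-4 + (5 + 88)³)))*337 = (412 + (484 + 44 + (½)*(-2)*(-4 + 93³) + (½)*(-22)*(-4 + 93³)))*337 = (412 + (484 + 44 + (½)*(-2)*(-4 + 804357) + (½)*(-22)*(-4 + 804357)))*337 = (412 + (484 + 44 + (½)*(-2)*804353 + (½)*(-22)*804353))*337 = (412 + (484 + 44 - 804353 - 8847883))*337 = (412 - 9651708)*337 = -9651296*337 = -3252486752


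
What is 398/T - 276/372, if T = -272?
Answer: -9297/4216 ≈ -2.2052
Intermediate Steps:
398/T - 276/372 = 398/(-272) - 276/372 = 398*(-1/272) - 276*1/372 = -199/136 - 23/31 = -9297/4216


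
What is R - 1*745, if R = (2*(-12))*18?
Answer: -1177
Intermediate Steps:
R = -432 (R = -24*18 = -432)
R - 1*745 = -432 - 1*745 = -432 - 745 = -1177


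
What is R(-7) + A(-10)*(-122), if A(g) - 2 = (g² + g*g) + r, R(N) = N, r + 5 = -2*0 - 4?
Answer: -23553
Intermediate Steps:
r = -9 (r = -5 + (-2*0 - 4) = -5 + (0 - 4) = -5 - 4 = -9)
A(g) = -7 + 2*g² (A(g) = 2 + ((g² + g*g) - 9) = 2 + ((g² + g²) - 9) = 2 + (2*g² - 9) = 2 + (-9 + 2*g²) = -7 + 2*g²)
R(-7) + A(-10)*(-122) = -7 + (-7 + 2*(-10)²)*(-122) = -7 + (-7 + 2*100)*(-122) = -7 + (-7 + 200)*(-122) = -7 + 193*(-122) = -7 - 23546 = -23553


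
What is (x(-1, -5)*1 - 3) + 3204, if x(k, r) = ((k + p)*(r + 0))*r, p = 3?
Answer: 3251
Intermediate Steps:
x(k, r) = r**2*(3 + k) (x(k, r) = ((k + 3)*(r + 0))*r = ((3 + k)*r)*r = (r*(3 + k))*r = r**2*(3 + k))
(x(-1, -5)*1 - 3) + 3204 = (((-5)**2*(3 - 1))*1 - 3) + 3204 = ((25*2)*1 - 3) + 3204 = (50*1 - 3) + 3204 = (50 - 3) + 3204 = 47 + 3204 = 3251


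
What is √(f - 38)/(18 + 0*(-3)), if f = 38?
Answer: 0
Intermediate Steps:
√(f - 38)/(18 + 0*(-3)) = √(38 - 38)/(18 + 0*(-3)) = √0/(18 + 0) = 0/18 = (1/18)*0 = 0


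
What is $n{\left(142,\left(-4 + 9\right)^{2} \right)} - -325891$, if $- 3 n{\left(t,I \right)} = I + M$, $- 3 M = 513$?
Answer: $\frac{977819}{3} \approx 3.2594 \cdot 10^{5}$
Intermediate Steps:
$M = -171$ ($M = \left(- \frac{1}{3}\right) 513 = -171$)
$n{\left(t,I \right)} = 57 - \frac{I}{3}$ ($n{\left(t,I \right)} = - \frac{I - 171}{3} = - \frac{-171 + I}{3} = 57 - \frac{I}{3}$)
$n{\left(142,\left(-4 + 9\right)^{2} \right)} - -325891 = \left(57 - \frac{\left(-4 + 9\right)^{2}}{3}\right) - -325891 = \left(57 - \frac{5^{2}}{3}\right) + 325891 = \left(57 - \frac{25}{3}\right) + 325891 = \frac{146}{3} + 325891 = \frac{977819}{3}$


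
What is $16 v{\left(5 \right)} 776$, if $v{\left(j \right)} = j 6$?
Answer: $372480$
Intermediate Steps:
$v{\left(j \right)} = 6 j$
$16 v{\left(5 \right)} 776 = 16 \cdot 6 \cdot 5 \cdot 776 = 16 \cdot 30 \cdot 776 = 480 \cdot 776 = 372480$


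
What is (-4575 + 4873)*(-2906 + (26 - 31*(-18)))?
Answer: -691956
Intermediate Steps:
(-4575 + 4873)*(-2906 + (26 - 31*(-18))) = 298*(-2906 + (26 + 558)) = 298*(-2906 + 584) = 298*(-2322) = -691956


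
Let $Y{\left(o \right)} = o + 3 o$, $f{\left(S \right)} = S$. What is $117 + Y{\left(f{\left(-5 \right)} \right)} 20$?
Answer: $-283$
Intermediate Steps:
$Y{\left(o \right)} = 4 o$
$117 + Y{\left(f{\left(-5 \right)} \right)} 20 = 117 + 4 \left(-5\right) 20 = 117 - 400 = -283$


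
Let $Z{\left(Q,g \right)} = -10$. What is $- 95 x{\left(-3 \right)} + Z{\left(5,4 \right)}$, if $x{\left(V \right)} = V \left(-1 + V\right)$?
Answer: $-1150$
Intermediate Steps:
$- 95 x{\left(-3 \right)} + Z{\left(5,4 \right)} = - 95 \left(- 3 \left(-1 - 3\right)\right) - 10 = - 95 \left(\left(-3\right) \left(-4\right)\right) - 10 = \left(-95\right) 12 - 10 = -1140 - 10 = -1150$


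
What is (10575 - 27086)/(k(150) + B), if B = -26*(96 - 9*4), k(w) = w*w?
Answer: -16511/20940 ≈ -0.78849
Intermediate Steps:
k(w) = w**2
B = -1560 (B = -26*(96 - 36) = -26*60 = -1560)
(10575 - 27086)/(k(150) + B) = (10575 - 27086)/(150**2 - 1560) = -16511/(22500 - 1560) = -16511/20940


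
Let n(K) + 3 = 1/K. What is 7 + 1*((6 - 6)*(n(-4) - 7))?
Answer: 7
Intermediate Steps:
n(K) = -3 + 1/K
7 + 1*((6 - 6)*(n(-4) - 7)) = 7 + 1*((6 - 6)*((-3 + 1/(-4)) - 7)) = 7 + 1*(0*((-3 - ¼) - 7)) = 7 + 1*(0*(-13/4 - 7)) = 7 + 1*(0*(-41/4)) = 7 + 1*0 = 7 + 0 = 7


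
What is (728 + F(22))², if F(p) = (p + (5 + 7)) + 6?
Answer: 589824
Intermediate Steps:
F(p) = 18 + p (F(p) = (p + 12) + 6 = (12 + p) + 6 = 18 + p)
(728 + F(22))² = (728 + (18 + 22))² = (728 + 40)² = 768² = 589824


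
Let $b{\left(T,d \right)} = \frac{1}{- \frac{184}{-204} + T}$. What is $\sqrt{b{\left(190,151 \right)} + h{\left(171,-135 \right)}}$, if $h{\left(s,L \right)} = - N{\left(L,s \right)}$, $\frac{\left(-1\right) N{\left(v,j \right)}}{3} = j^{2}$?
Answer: $\frac{\sqrt{2078809249686}}{4868} \approx 296.18$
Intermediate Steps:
$N{\left(v,j \right)} = - 3 j^{2}$
$b{\left(T,d \right)} = \frac{1}{\frac{46}{51} + T}$ ($b{\left(T,d \right)} = \frac{1}{\left(-184\right) \left(- \frac{1}{204}\right) + T} = \frac{1}{\frac{46}{51} + T}$)
$h{\left(s,L \right)} = 3 s^{2}$ ($h{\left(s,L \right)} = - \left(-3\right) s^{2} = 3 s^{2}$)
$\sqrt{b{\left(190,151 \right)} + h{\left(171,-135 \right)}} = \sqrt{\frac{51}{46 + 51 \cdot 190} + 3 \cdot 171^{2}} = \sqrt{\frac{51}{46 + 9690} + 3 \cdot 29241} = \sqrt{\frac{51}{9736} + 87723} = \sqrt{\frac{854071179}{9736}} = \frac{\sqrt{2078809249686}}{4868}$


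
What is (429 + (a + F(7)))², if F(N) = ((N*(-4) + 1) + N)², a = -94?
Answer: 540225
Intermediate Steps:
F(N) = (1 - 3*N)² (F(N) = ((-4*N + 1) + N)² = ((1 - 4*N) + N)² = (1 - 3*N)²)
(429 + (a + F(7)))² = (429 + (-94 + (-1 + 3*7)²))² = (429 + (-94 + (-1 + 21)²))² = (429 + (-94 + 20²))² = (429 + (-94 + 400))² = (429 + 306)² = 735² = 540225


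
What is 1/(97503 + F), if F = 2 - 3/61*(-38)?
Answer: 61/5947919 ≈ 1.0256e-5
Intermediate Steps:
F = 236/61 (F = 2 - 3*1/61*(-38) = 2 - 3/61*(-38) = 2 + 114/61 = 236/61 ≈ 3.8689)
1/(97503 + F) = 1/(97503 + 236/61) = 1/(5947919/61) = 61/5947919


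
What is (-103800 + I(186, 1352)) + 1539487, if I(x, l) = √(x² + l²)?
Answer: 1435687 + 50*√745 ≈ 1.4371e+6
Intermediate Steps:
I(x, l) = √(l² + x²)
(-103800 + I(186, 1352)) + 1539487 = (-103800 + √(1352² + 186²)) + 1539487 = (-103800 + √(1827904 + 34596)) + 1539487 = (-103800 + √1862500) + 1539487 = (-103800 + 50*√745) + 1539487 = 1435687 + 50*√745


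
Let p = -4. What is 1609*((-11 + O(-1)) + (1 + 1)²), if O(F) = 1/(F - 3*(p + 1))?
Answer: -88495/8 ≈ -11062.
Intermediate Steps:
O(F) = 1/(9 + F) (O(F) = 1/(F - 3*(-4 + 1)) = 1/(F - 3*(-3)) = 1/(F + 9) = 1/(9 + F))
1609*((-11 + O(-1)) + (1 + 1)²) = 1609*((-11 + 1/(9 - 1)) + (1 + 1)²) = 1609*((-11 + 1/8) + 2²) = 1609*((-11 + ⅛) + 4) = 1609*(-87/8 + 4) = 1609*(-55/8) = -88495/8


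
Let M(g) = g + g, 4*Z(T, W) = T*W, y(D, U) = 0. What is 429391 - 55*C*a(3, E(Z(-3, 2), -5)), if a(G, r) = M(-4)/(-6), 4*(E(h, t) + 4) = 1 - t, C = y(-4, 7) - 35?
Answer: 1295873/3 ≈ 4.3196e+5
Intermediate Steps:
Z(T, W) = T*W/4 (Z(T, W) = (T*W)/4 = T*W/4)
M(g) = 2*g
C = -35 (C = 0 - 35 = -35)
E(h, t) = -15/4 - t/4 (E(h, t) = -4 + (1 - t)/4 = -4 + (1/4 - t/4) = -15/4 - t/4)
a(G, r) = 4/3 (a(G, r) = (2*(-4))/(-6) = -8*(-1/6) = 4/3)
429391 - 55*C*a(3, E(Z(-3, 2), -5)) = 429391 - 55*(-35)*4/3 = 429391 - (-1925)*4/3 = 429391 - 1*(-7700/3) = 429391 + 7700/3 = 1295873/3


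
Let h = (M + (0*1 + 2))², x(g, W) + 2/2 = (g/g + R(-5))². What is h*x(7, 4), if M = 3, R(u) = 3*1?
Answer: 375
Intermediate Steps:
R(u) = 3
x(g, W) = 15 (x(g, W) = -1 + (g/g + 3)² = -1 + (1 + 3)² = -1 + 4² = -1 + 16 = 15)
h = 25 (h = (3 + (0*1 + 2))² = (3 + (0 + 2))² = (3 + 2)² = 5² = 25)
h*x(7, 4) = 25*15 = 375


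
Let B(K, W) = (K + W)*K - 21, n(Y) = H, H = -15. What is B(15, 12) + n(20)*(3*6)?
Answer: 114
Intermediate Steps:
n(Y) = -15
B(K, W) = -21 + K*(K + W) (B(K, W) = K*(K + W) - 21 = -21 + K*(K + W))
B(15, 12) + n(20)*(3*6) = (-21 + 15² + 15*12) - 45*6 = (-21 + 225 + 180) - 15*18 = 384 - 270 = 114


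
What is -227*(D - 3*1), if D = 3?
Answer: 0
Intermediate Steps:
-227*(D - 3*1) = -227*(3 - 3*1) = -227*(3 - 3) = -227*0 = 0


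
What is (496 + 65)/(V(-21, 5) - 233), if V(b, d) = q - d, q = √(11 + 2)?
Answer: -44506/18877 - 187*√13/18877 ≈ -2.3934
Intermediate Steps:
q = √13 ≈ 3.6056
V(b, d) = √13 - d
(496 + 65)/(V(-21, 5) - 233) = (496 + 65)/((√13 - 1*5) - 233) = 561/((√13 - 5) - 233) = 561/((-5 + √13) - 233) = 561/(-238 + √13)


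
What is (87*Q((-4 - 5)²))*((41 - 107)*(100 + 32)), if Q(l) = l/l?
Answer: -757944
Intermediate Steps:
Q(l) = 1
(87*Q((-4 - 5)²))*((41 - 107)*(100 + 32)) = (87*1)*((41 - 107)*(100 + 32)) = 87*(-66*132) = 87*(-8712) = -757944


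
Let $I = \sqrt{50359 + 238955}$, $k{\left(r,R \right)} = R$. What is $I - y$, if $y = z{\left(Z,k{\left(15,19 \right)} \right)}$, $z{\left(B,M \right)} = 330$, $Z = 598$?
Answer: $-330 + 3 \sqrt{32146} \approx 207.88$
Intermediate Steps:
$y = 330$
$I = 3 \sqrt{32146}$ ($I = \sqrt{289314} = 3 \sqrt{32146} \approx 537.88$)
$I - y = 3 \sqrt{32146} - 330 = -330 + 3 \sqrt{32146}$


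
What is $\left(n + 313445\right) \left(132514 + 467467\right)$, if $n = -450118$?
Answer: $-82001203213$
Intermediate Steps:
$\left(n + 313445\right) \left(132514 + 467467\right) = \left(-450118 + 313445\right) \left(132514 + 467467\right) = \left(-136673\right) 599981 = -82001203213$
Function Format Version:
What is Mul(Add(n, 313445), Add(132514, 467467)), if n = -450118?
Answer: -82001203213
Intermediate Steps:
Mul(Add(n, 313445), Add(132514, 467467)) = Mul(Add(-450118, 313445), Add(132514, 467467)) = Mul(-136673, 599981) = -82001203213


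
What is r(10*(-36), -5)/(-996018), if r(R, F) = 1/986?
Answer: -1/982073748 ≈ -1.0183e-9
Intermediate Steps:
r(R, F) = 1/986
r(10*(-36), -5)/(-996018) = (1/986)/(-996018) = (1/986)*(-1/996018) = -1/982073748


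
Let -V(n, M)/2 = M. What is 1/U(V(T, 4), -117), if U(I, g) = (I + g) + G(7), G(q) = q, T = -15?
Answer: -1/118 ≈ -0.0084746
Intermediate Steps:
V(n, M) = -2*M
U(I, g) = 7 + I + g (U(I, g) = (I + g) + 7 = 7 + I + g)
1/U(V(T, 4), -117) = 1/(7 - 2*4 - 117) = 1/(7 - 8 - 117) = 1/(-118) = -1/118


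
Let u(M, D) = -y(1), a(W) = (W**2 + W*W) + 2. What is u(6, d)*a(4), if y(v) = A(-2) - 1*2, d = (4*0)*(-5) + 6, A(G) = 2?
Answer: 0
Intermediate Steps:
d = 6 (d = 0*(-5) + 6 = 0 + 6 = 6)
y(v) = 0 (y(v) = 2 - 1*2 = 2 - 2 = 0)
a(W) = 2 + 2*W**2 (a(W) = (W**2 + W**2) + 2 = 2*W**2 + 2 = 2 + 2*W**2)
u(M, D) = 0 (u(M, D) = -1*0 = 0)
u(6, d)*a(4) = 0*(2 + 2*4**2) = 0*(2 + 2*16) = 0*(2 + 32) = 0*34 = 0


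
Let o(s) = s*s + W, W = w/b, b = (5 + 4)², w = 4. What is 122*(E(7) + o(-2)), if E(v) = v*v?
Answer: 524234/81 ≈ 6472.0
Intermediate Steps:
b = 81 (b = 9² = 81)
W = 4/81 ≈ 0.049383
o(s) = 4/81 + s² (o(s) = s*s + 4/81 = s² + 4/81 = 4/81 + s²)
E(v) = v²
122*(E(7) + o(-2)) = 122*(7² + (4/81 + (-2)²)) = 122*(49 + (4/81 + 4)) = 122*(49 + 328/81) = 122*(4297/81) = 524234/81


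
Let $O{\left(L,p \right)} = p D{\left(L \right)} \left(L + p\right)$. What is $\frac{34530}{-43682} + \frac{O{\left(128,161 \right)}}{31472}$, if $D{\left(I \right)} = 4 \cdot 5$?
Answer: $\frac{706479775}{24549284} \approx 28.778$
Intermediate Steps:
$D{\left(I \right)} = 20$
$O{\left(L,p \right)} = 20 p \left(L + p\right)$ ($O{\left(L,p \right)} = p 20 \left(L + p\right) = 20 p \left(L + p\right)$)
$\frac{34530}{-43682} + \frac{O{\left(128,161 \right)}}{31472} = \frac{34530}{-43682} + \frac{20 \cdot 161 \left(128 + 161\right)}{31472} = 34530 \left(- \frac{1}{43682}\right) + 20 \cdot 161 \cdot 289 \cdot \frac{1}{31472} = - \frac{17265}{21841} + 930580 \cdot \frac{1}{31472} = - \frac{17265}{21841} + \frac{33235}{1124} = \frac{706479775}{24549284}$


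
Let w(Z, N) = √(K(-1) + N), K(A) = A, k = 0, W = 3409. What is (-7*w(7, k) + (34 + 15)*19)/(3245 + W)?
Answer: 931/6654 - 7*I/6654 ≈ 0.13992 - 0.001052*I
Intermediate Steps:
w(Z, N) = √(-1 + N)
(-7*w(7, k) + (34 + 15)*19)/(3245 + W) = (-7*√(-1 + 0) + (34 + 15)*19)/(3245 + 3409) = (-7*I + 49*19)/6654 = (-7*I + 931)*(1/6654) = (931 - 7*I)*(1/6654) = 931/6654 - 7*I/6654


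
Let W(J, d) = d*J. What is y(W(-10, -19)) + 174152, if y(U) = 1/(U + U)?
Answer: 66177761/380 ≈ 1.7415e+5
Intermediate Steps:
W(J, d) = J*d
y(U) = 1/(2*U)
y(W(-10, -19)) + 174152 = 1/(2*((-10*(-19)))) + 174152 = (½)/190 + 174152 = (½)*(1/190) + 174152 = 1/380 + 174152 = 66177761/380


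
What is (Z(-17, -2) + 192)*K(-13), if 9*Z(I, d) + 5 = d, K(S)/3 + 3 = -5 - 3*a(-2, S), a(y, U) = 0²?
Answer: -13768/3 ≈ -4589.3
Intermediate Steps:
a(y, U) = 0
K(S) = -24 (K(S) = -9 + 3*(-5 - 3*0) = -9 + 3*(-5 + 0) = -9 + 3*(-5) = -9 - 15 = -24)
Z(I, d) = -5/9 + d/9
(Z(-17, -2) + 192)*K(-13) = ((-5/9 + (⅑)*(-2)) + 192)*(-24) = ((-5/9 - 2/9) + 192)*(-24) = (-7/9 + 192)*(-24) = (1721/9)*(-24) = -13768/3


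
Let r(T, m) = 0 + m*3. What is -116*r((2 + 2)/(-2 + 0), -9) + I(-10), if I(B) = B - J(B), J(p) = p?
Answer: 3132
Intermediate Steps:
r(T, m) = 3*m (r(T, m) = 0 + 3*m = 3*m)
I(B) = 0 (I(B) = B - B = 0)
-116*r((2 + 2)/(-2 + 0), -9) + I(-10) = -348*(-9) + 0 = -116*(-27) + 0 = 3132 + 0 = 3132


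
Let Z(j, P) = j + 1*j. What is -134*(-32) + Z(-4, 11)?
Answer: 4280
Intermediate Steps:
Z(j, P) = 2*j (Z(j, P) = j + j = 2*j)
-134*(-32) + Z(-4, 11) = -134*(-32) + 2*(-4) = 4288 - 8 = 4280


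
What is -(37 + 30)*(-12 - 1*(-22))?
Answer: -670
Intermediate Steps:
-(37 + 30)*(-12 - 1*(-22)) = -67*(-12 + 22) = -67*10 = -1*670 = -670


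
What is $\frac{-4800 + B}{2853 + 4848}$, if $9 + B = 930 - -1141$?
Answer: $- \frac{2738}{7701} \approx -0.35554$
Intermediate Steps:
$B = 2062$ ($B = -9 + \left(930 - -1141\right) = -9 + \left(930 + 1141\right) = -9 + 2071 = 2062$)
$\frac{-4800 + B}{2853 + 4848} = \frac{-4800 + 2062}{2853 + 4848} = - \frac{2738}{7701}$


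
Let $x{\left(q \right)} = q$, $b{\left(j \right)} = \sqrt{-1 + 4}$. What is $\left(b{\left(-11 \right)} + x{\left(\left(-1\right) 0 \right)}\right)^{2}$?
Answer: $3$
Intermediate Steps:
$b{\left(j \right)} = \sqrt{3}$
$\left(b{\left(-11 \right)} + x{\left(\left(-1\right) 0 \right)}\right)^{2} = \left(\sqrt{3} - 0\right)^{2} = \left(\sqrt{3} + 0\right)^{2} = \left(\sqrt{3}\right)^{2} = 3$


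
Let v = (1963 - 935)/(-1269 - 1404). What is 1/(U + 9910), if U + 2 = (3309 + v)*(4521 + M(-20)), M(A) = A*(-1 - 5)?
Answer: 891/13690386191 ≈ 6.5082e-8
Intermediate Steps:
M(A) = -6*A (M(A) = A*(-6) = -6*A)
v = -1028/2673 (v = 1028/(-2673) = 1028*(-1/2673) = -1028/2673 ≈ -0.38459)
U = 13681556381/891 (U = -2 + (3309 - 1028/2673)*(4521 - 6*(-20)) = -2 + 8843929*(4521 + 120)/2673 = -2 + (8843929/2673)*4641 = -2 + 13681558163/891 = 13681556381/891 ≈ 1.5355e+7)
1/(U + 9910) = 1/(13681556381/891 + 9910) = 1/(13690386191/891) = 891/13690386191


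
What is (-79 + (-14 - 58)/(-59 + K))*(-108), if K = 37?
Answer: 89964/11 ≈ 8178.5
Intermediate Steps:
(-79 + (-14 - 58)/(-59 + K))*(-108) = (-79 + (-14 - 58)/(-59 + 37))*(-108) = (-79 - 72/(-22))*(-108) = (-79 - 72*(-1/22))*(-108) = (-79 + 36/11)*(-108) = -833/11*(-108) = 89964/11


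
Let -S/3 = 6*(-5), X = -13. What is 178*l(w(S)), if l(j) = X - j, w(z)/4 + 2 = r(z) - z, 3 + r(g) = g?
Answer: 1246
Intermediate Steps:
r(g) = -3 + g
S = 90 (S = -18*(-5) = -3*(-30) = 90)
w(z) = -20 (w(z) = -8 + 4*((-3 + z) - z) = -8 + 4*(-3) = -8 - 12 = -20)
l(j) = -13 - j
178*l(w(S)) = 178*(-13 - 1*(-20)) = 178*(-13 + 20) = 178*7 = 1246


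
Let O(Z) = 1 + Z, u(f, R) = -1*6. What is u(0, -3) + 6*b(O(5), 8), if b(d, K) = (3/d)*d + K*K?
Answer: 396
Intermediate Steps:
u(f, R) = -6
b(d, K) = 3 + K**2
u(0, -3) + 6*b(O(5), 8) = -6 + 6*(3 + 8**2) = -6 + 6*(3 + 64) = -6 + 6*67 = -6 + 402 = 396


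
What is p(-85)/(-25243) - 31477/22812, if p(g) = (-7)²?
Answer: -795691699/575843316 ≈ -1.3818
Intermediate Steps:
p(g) = 49
p(-85)/(-25243) - 31477/22812 = 49/(-25243) - 31477/22812 = 49*(-1/25243) - 31477*1/22812 = -49/25243 - 31477/22812 = -795691699/575843316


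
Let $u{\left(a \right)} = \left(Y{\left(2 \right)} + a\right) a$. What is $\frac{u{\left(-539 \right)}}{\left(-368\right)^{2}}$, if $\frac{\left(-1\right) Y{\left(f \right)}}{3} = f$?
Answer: $\frac{293755}{135424} \approx 2.1692$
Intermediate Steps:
$Y{\left(f \right)} = - 3 f$
$u{\left(a \right)} = a \left(-6 + a\right)$ ($u{\left(a \right)} = \left(\left(-3\right) 2 + a\right) a = \left(-6 + a\right) a = a \left(-6 + a\right)$)
$\frac{u{\left(-539 \right)}}{\left(-368\right)^{2}} = \frac{\left(-539\right) \left(-6 - 539\right)}{\left(-368\right)^{2}} = \frac{\left(-539\right) \left(-545\right)}{135424} = 293755 \cdot \frac{1}{135424} = \frac{293755}{135424}$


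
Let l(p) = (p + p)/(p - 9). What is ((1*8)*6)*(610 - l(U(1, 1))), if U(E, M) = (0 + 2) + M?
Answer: 29328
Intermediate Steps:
U(E, M) = 2 + M
l(p) = 2*p/(-9 + p) (l(p) = (2*p)/(-9 + p) = 2*p/(-9 + p))
((1*8)*6)*(610 - l(U(1, 1))) = ((1*8)*6)*(610 - 2*(2 + 1)/(-9 + (2 + 1))) = (8*6)*(610 - 2*3/(-9 + 3)) = 48*(610 - 2*3/(-6)) = 48*(610 - 2*3*(-1)/6) = 48*(610 - 1*(-1)) = 48*(610 + 1) = 48*611 = 29328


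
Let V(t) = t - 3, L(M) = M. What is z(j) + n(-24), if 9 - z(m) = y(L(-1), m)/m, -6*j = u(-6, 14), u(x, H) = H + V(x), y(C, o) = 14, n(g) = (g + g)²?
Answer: 11649/5 ≈ 2329.8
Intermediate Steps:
n(g) = 4*g² (n(g) = (2*g)² = 4*g²)
V(t) = -3 + t
u(x, H) = -3 + H + x (u(x, H) = H + (-3 + x) = -3 + H + x)
j = -⅚ (j = -(-3 + 14 - 6)/6 = -⅙*5 = -⅚ ≈ -0.83333)
z(m) = 9 - 14/m
z(j) + n(-24) = (9 - 14/(-⅚)) + 4*(-24)² = (9 - 14*(-6/5)) + 4*576 = (9 + 84/5) + 2304 = 129/5 + 2304 = 11649/5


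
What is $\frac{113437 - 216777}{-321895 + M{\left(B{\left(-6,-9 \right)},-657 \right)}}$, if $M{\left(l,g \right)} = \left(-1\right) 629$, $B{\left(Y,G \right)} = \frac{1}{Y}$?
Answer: $\frac{25835}{80631} \approx 0.32041$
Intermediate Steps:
$M{\left(l,g \right)} = -629$
$\frac{113437 - 216777}{-321895 + M{\left(B{\left(-6,-9 \right)},-657 \right)}} = \frac{113437 - 216777}{-321895 - 629} = - \frac{103340}{-322524} = \left(-103340\right) \left(- \frac{1}{322524}\right) = \frac{25835}{80631}$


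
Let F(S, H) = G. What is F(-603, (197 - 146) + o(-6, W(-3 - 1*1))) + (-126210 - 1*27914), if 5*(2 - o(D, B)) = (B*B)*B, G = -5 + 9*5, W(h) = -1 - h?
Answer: -154084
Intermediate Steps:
G = 40 (G = -5 + 45 = 40)
o(D, B) = 2 - B³/5 (o(D, B) = 2 - B*B*B/5 = 2 - B²*B/5 = 2 - B³/5)
F(S, H) = 40
F(-603, (197 - 146) + o(-6, W(-3 - 1*1))) + (-126210 - 1*27914) = 40 + (-126210 - 1*27914) = 40 + (-126210 - 27914) = 40 - 154124 = -154084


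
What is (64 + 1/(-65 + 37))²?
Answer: 3207681/784 ≈ 4091.4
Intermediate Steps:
(64 + 1/(-65 + 37))² = (64 + 1/(-28))² = (64 - 1/28)² = (1791/28)² = 3207681/784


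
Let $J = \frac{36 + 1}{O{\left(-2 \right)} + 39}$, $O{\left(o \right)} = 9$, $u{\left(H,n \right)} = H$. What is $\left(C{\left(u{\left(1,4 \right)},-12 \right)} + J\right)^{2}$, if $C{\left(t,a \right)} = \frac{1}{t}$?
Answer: $\frac{7225}{2304} \approx 3.1358$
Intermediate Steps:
$J = \frac{37}{48}$ ($J = \frac{36 + 1}{9 + 39} = \frac{37}{48} \approx 0.77083$)
$\left(C{\left(u{\left(1,4 \right)},-12 \right)} + J\right)^{2} = \left(1^{-1} + \frac{37}{48}\right)^{2} = \left(1 + \frac{37}{48}\right)^{2} = \left(\frac{85}{48}\right)^{2} = \frac{7225}{2304}$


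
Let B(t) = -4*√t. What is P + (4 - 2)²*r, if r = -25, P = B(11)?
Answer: -100 - 4*√11 ≈ -113.27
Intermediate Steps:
P = -4*√11 ≈ -13.266
P + (4 - 2)²*r = -4*√11 + (4 - 2)²*(-25) = -4*√11 + 2²*(-25) = -4*√11 + 4*(-25) = -4*√11 - 100 = -100 - 4*√11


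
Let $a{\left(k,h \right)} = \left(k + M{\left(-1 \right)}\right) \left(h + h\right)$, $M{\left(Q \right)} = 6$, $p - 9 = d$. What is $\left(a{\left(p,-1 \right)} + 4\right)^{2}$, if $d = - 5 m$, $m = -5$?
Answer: $5776$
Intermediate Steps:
$d = 25$ ($d = \left(-5\right) \left(-5\right) = 25$)
$p = 34$ ($p = 9 + 25 = 34$)
$a{\left(k,h \right)} = 2 h \left(6 + k\right)$ ($a{\left(k,h \right)} = \left(k + 6\right) \left(h + h\right) = \left(6 + k\right) 2 h = 2 h \left(6 + k\right)$)
$\left(a{\left(p,-1 \right)} + 4\right)^{2} = \left(2 \left(-1\right) \left(6 + 34\right) + 4\right)^{2} = \left(2 \left(-1\right) 40 + 4\right)^{2} = \left(-80 + 4\right)^{2} = \left(-76\right)^{2} = 5776$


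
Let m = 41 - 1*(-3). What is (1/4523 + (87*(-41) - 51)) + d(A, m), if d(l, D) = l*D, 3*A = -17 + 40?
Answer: -44515363/13569 ≈ -3280.7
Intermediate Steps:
m = 44 (m = 41 + 3 = 44)
A = 23/3 (A = (-17 + 40)/3 = (⅓)*23 = 23/3 ≈ 7.6667)
d(l, D) = D*l
(1/4523 + (87*(-41) - 51)) + d(A, m) = (1/4523 + (87*(-41) - 51)) + 44*(23/3) = (1/4523 + (-3567 - 51)) + 1012/3 = (1/4523 - 3618) + 1012/3 = -16364213/4523 + 1012/3 = -44515363/13569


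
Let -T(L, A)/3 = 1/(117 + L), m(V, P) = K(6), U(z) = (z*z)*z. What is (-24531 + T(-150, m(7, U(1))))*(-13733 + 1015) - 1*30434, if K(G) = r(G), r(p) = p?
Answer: 3431490346/11 ≈ 3.1195e+8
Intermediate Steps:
U(z) = z**3 (U(z) = z**2*z = z**3)
K(G) = G
m(V, P) = 6
T(L, A) = -3/(117 + L)
(-24531 + T(-150, m(7, U(1))))*(-13733 + 1015) - 1*30434 = (-24531 - 3/(117 - 150))*(-13733 + 1015) - 1*30434 = (-24531 - 3/(-33))*(-12718) - 30434 = (-24531 - 3*(-1/33))*(-12718) - 30434 = (-24531 + 1/11)*(-12718) - 30434 = -269840/11*(-12718) - 30434 = 3431825120/11 - 30434 = 3431490346/11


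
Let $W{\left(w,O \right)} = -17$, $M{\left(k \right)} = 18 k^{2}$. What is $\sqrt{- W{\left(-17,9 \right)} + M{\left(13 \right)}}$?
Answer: $\sqrt{3059} \approx 55.308$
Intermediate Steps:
$\sqrt{- W{\left(-17,9 \right)} + M{\left(13 \right)}} = \sqrt{\left(-1\right) \left(-17\right) + 18 \cdot 13^{2}} = \sqrt{17 + 18 \cdot 169} = \sqrt{17 + 3042} = \sqrt{3059}$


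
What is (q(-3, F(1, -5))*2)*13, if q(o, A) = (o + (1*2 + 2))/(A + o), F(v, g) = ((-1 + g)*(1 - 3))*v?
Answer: 26/9 ≈ 2.8889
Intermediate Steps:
F(v, g) = v*(2 - 2*g) (F(v, g) = ((-1 + g)*(-2))*v = (2 - 2*g)*v = v*(2 - 2*g))
q(o, A) = (4 + o)/(A + o) (q(o, A) = (o + (2 + 2))/(A + o) = (o + 4)/(A + o) = (4 + o)/(A + o))
(q(-3, F(1, -5))*2)*13 = (((4 - 3)/(2*1*(1 - 1*(-5)) - 3))*2)*13 = ((1/(2*1*(1 + 5) - 3))*2)*13 = ((1/(2*1*6 - 3))*2)*13 = ((1/(12 - 3))*2)*13 = ((1/9)*2)*13 = (((⅑)*1)*2)*13 = ((⅑)*2)*13 = (2/9)*13 = 26/9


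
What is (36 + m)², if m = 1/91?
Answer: 10738729/8281 ≈ 1296.8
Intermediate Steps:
m = 1/91 ≈ 0.010989
(36 + m)² = (36 + 1/91)² = (3277/91)² = 10738729/8281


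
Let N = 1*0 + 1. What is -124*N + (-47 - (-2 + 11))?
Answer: -180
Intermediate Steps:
N = 1 (N = 0 + 1 = 1)
-124*N + (-47 - (-2 + 11)) = -124*1 + (-47 - (-2 + 11)) = -124 + (-47 - 1*9) = -124 + (-47 - 9) = -124 - 56 = -180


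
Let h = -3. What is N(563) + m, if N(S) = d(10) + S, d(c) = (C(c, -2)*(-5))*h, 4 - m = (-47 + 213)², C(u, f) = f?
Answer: -27019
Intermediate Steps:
m = -27552 (m = 4 - (-47 + 213)² = 4 - 1*166² = 4 - 1*27556 = 4 - 27556 = -27552)
d(c) = -30 (d(c) = -2*(-5)*(-3) = 10*(-3) = -30)
N(S) = -30 + S
N(563) + m = (-30 + 563) - 27552 = 533 - 27552 = -27019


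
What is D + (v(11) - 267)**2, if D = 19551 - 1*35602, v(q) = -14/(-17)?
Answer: 15836886/289 ≈ 54799.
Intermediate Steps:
v(q) = 14/17 (v(q) = -14*(-1/17) = 14/17)
D = -16051 (D = 19551 - 35602 = -16051)
D + (v(11) - 267)**2 = -16051 + (14/17 - 267)**2 = -16051 + (-4525/17)**2 = -16051 + 20475625/289 = 15836886/289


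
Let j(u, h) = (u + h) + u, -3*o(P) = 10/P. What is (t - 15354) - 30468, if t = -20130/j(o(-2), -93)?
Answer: -12265728/269 ≈ -45598.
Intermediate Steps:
o(P) = -10/(3*P)
j(u, h) = h + 2*u (j(u, h) = (h + u) + u = h + 2*u)
t = 60390/269 (t = -20130/(-93 + 2*(-10/3/(-2))) = -20130/(-93 + 2*(-10/3*(-½))) = -20130/(-93 + 2*(5/3)) = -20130/(-93 + 10/3) = -20130/(-269/3) = -20130*(-3/269) = 60390/269 ≈ 224.50)
(t - 15354) - 30468 = (60390/269 - 15354) - 30468 = -4069836/269 - 30468 = -12265728/269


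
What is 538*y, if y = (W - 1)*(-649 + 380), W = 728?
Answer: -105212894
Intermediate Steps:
y = -195563 (y = (728 - 1)*(-649 + 380) = 727*(-269) = -195563)
538*y = 538*(-195563) = -105212894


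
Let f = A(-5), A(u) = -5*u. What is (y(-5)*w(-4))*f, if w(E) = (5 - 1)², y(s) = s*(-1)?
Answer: 2000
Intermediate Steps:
y(s) = -s
f = 25 (f = -5*(-5) = 25)
w(E) = 16 (w(E) = 4² = 16)
(y(-5)*w(-4))*f = (-1*(-5)*16)*25 = (5*16)*25 = 80*25 = 2000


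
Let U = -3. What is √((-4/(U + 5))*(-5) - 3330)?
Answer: 2*I*√830 ≈ 57.619*I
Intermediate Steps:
√((-4/(U + 5))*(-5) - 3330) = √((-4/(-3 + 5))*(-5) - 3330) = √((-4/2)*(-5) - 3330) = √(((½)*(-4))*(-5) - 3330) = √(-2*(-5) - 3330) = √(10 - 3330) = √(-3320) = 2*I*√830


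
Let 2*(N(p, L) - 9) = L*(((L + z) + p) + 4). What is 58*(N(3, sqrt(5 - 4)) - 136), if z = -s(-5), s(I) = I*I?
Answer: -7859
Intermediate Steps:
s(I) = I**2
z = -25 (z = -1*(-5)**2 = -1*25 = -25)
N(p, L) = 9 + L*(-21 + L + p)/2 (N(p, L) = 9 + (L*(((L - 25) + p) + 4))/2 = 9 + (L*(((-25 + L) + p) + 4))/2 = 9 + (L*((-25 + L + p) + 4))/2 = 9 + (L*(-21 + L + p))/2 = 9 + L*(-21 + L + p)/2)
58*(N(3, sqrt(5 - 4)) - 136) = 58*((9 + (sqrt(5 - 4))**2/2 - 21*sqrt(5 - 4)/2 + (1/2)*sqrt(5 - 4)*3) - 136) = 58*((9 + (sqrt(1))**2/2 - 21*sqrt(1)/2 + (1/2)*sqrt(1)*3) - 136) = 58*((9 + (1/2)*1**2 - 21/2*1 + (1/2)*1*3) - 136) = 58*((9 + (1/2)*1 - 21/2 + 3/2) - 136) = 58*((9 + 1/2 - 21/2 + 3/2) - 136) = 58*(1/2 - 136) = 58*(-271/2) = -7859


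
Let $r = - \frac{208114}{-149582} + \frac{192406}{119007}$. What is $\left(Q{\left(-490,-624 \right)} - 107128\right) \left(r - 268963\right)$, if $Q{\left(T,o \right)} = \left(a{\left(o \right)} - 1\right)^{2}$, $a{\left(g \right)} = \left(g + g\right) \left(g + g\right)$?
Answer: $- \frac{645245204566266175604806474}{988961393} \approx -6.5245 \cdot 10^{17}$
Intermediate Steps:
$r = \frac{26773748545}{8900652537}$ ($r = \left(-208114\right) \left(- \frac{1}{149582}\right) + 192406 \cdot \frac{1}{119007} = \frac{104057}{74791} + \frac{192406}{119007} = \frac{26773748545}{8900652537} \approx 3.0081$)
$a{\left(g \right)} = 4 g^{2}$ ($a{\left(g \right)} = 2 g 2 g = 4 g^{2}$)
$Q{\left(T,o \right)} = \left(-1 + 4 o^{2}\right)^{2}$ ($Q{\left(T,o \right)} = \left(4 o^{2} - 1\right)^{2} = \left(-1 + 4 o^{2}\right)^{2}$)
$\left(Q{\left(-490,-624 \right)} - 107128\right) \left(r - 268963\right) = \left(\left(-1 + 4 \left(-624\right)^{2}\right)^{2} - 107128\right) \left(\frac{26773748545}{8900652537} - 268963\right) = \left(\left(-1 + 4 \cdot 389376\right)^{2} - 107128\right) \left(- \frac{2393919434560586}{8900652537}\right) = \left(\left(-1 + 1557504\right)^{2} - 107128\right) \left(- \frac{2393919434560586}{8900652537}\right) = \left(1557503^{2} - 107128\right) \left(- \frac{2393919434560586}{8900652537}\right) = \left(2425815595009 - 107128\right) \left(- \frac{2393919434560586}{8900652537}\right) = 2425815487881 \left(- \frac{2393919434560586}{8900652537}\right) = - \frac{645245204566266175604806474}{988961393}$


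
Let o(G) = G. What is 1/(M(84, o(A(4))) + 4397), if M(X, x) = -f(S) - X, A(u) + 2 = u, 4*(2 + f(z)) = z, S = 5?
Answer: 4/17255 ≈ 0.00023182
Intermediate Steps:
f(z) = -2 + z/4
A(u) = -2 + u
M(X, x) = ¾ - X (M(X, x) = -(-2 + (¼)*5) - X = -(-2 + 5/4) - X = -1*(-¾) - X = ¾ - X)
1/(M(84, o(A(4))) + 4397) = 1/((¾ - 1*84) + 4397) = 1/((¾ - 84) + 4397) = 1/(-333/4 + 4397) = 1/(17255/4) = 4/17255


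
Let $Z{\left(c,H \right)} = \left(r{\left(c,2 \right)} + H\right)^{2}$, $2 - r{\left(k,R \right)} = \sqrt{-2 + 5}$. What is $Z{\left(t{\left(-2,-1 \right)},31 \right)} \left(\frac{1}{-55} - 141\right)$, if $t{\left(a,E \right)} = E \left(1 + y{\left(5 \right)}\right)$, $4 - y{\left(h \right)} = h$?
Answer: $- \frac{8469552}{55} + \frac{46536 \sqrt{3}}{5} \approx -1.3787 \cdot 10^{5}$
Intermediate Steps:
$r{\left(k,R \right)} = 2 - \sqrt{3}$ ($r{\left(k,R \right)} = 2 - \sqrt{-2 + 5} = 2 - \sqrt{3}$)
$y{\left(h \right)} = 4 - h$
$t{\left(a,E \right)} = 0$ ($t{\left(a,E \right)} = E \left(1 + \left(4 - 5\right)\right) = E \left(1 - 1\right) = E 0 = 0$)
$Z{\left(c,H \right)} = \left(2 + H - \sqrt{3}\right)^{2}$ ($Z{\left(c,H \right)} = \left(\left(2 - \sqrt{3}\right) + H\right)^{2} = \left(2 + H - \sqrt{3}\right)^{2}$)
$Z{\left(t{\left(-2,-1 \right)},31 \right)} \left(\frac{1}{-55} - 141\right) = \left(2 + 31 - \sqrt{3}\right)^{2} \left(\frac{1}{-55} - 141\right) = \left(33 - \sqrt{3}\right)^{2} \left(- \frac{1}{55} - 141\right) = \left(33 - \sqrt{3}\right)^{2} \left(- \frac{7756}{55}\right) = - \frac{7756 \left(33 - \sqrt{3}\right)^{2}}{55}$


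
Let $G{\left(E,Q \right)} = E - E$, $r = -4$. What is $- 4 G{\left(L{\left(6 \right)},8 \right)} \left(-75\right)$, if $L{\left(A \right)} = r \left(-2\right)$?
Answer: $0$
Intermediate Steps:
$L{\left(A \right)} = 8$ ($L{\left(A \right)} = \left(-4\right) \left(-2\right) = 8$)
$G{\left(E,Q \right)} = 0$
$- 4 G{\left(L{\left(6 \right)},8 \right)} \left(-75\right) = \left(-4\right) 0 \left(-75\right) = 0 \left(-75\right) = 0$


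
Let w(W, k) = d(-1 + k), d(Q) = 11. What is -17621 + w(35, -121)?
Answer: -17610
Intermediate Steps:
w(W, k) = 11
-17621 + w(35, -121) = -17621 + 11 = -17610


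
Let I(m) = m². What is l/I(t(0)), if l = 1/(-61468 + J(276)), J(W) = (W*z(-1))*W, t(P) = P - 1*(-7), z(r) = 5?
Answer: 1/15651188 ≈ 6.3893e-8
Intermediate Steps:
t(P) = 7 + P (t(P) = P + 7 = 7 + P)
J(W) = 5*W² (J(W) = (W*5)*W = (5*W)*W = 5*W²)
l = 1/319412 (l = 1/(-61468 + 5*276²) = 1/(-61468 + 5*76176) = 1/(-61468 + 380880) = 1/319412 ≈ 3.1308e-6)
l/I(t(0)) = 1/(319412*((7 + 0)²)) = 1/(319412*(7²)) = (1/319412)/49 = (1/319412)*(1/49) = 1/15651188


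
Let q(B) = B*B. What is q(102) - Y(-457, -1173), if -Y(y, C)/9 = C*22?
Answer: -221850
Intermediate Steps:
q(B) = B²
Y(y, C) = -198*C (Y(y, C) = -9*C*22 = -198*C)
q(102) - Y(-457, -1173) = 102² - (-198)*(-1173) = 10404 - 1*232254 = 10404 - 232254 = -221850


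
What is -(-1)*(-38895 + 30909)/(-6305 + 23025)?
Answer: -363/760 ≈ -0.47763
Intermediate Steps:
-(-1)*(-38895 + 30909)/(-6305 + 23025) = -(-1)*(-7986/16720) = -(-1)*(-7986*1/16720) = -(-1)*(-363)/760 = -1*363/760 = -363/760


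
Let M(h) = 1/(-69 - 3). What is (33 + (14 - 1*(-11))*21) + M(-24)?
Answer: 40175/72 ≈ 557.99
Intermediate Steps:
M(h) = -1/72 (M(h) = 1/(-72) = -1/72)
(33 + (14 - 1*(-11))*21) + M(-24) = (33 + (14 - 1*(-11))*21) - 1/72 = (33 + (14 + 11)*21) - 1/72 = (33 + 25*21) - 1/72 = (33 + 525) - 1/72 = 558 - 1/72 = 40175/72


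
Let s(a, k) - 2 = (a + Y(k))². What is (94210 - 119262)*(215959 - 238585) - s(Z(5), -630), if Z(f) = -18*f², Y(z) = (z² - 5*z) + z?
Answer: -158610234350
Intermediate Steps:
Y(z) = z² - 4*z
s(a, k) = 2 + (a + k*(-4 + k))²
(94210 - 119262)*(215959 - 238585) - s(Z(5), -630) = (94210 - 119262)*(215959 - 238585) - (2 + (-18*5² - 630*(-4 - 630))²) = -25052*(-22626) - (2 + (-18*25 - 630*(-634))²) = 566826552 - (2 + (-450 + 399420)²) = 566826552 - (2 + 398970²) = 566826552 - (2 + 159177060900) = 566826552 - 1*159177060902 = 566826552 - 159177060902 = -158610234350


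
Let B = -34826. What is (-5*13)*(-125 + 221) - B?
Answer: 28586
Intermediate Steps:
(-5*13)*(-125 + 221) - B = (-5*13)*(-125 + 221) - 1*(-34826) = -65*96 + 34826 = -6240 + 34826 = 28586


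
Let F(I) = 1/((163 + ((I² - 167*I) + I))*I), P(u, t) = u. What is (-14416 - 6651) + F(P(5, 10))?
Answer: -67625071/3210 ≈ -21067.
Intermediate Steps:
F(I) = 1/(I*(163 + I² - 166*I)) (F(I) = 1/((163 + (I² - 166*I))*I) = 1/((163 + I² - 166*I)*I) = 1/(I*(163 + I² - 166*I)))
(-14416 - 6651) + F(P(5, 10)) = (-14416 - 6651) + 1/(5*(163 + 5² - 166*5)) = -21067 + 1/(5*(163 + 25 - 830)) = -21067 + (⅕)/(-642) = -21067 + (⅕)*(-1/642) = -21067 - 1/3210 = -67625071/3210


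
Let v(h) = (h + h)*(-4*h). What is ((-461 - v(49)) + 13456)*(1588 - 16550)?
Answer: -481821286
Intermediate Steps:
v(h) = -8*h**2 (v(h) = (2*h)*(-4*h) = -8*h**2)
((-461 - v(49)) + 13456)*(1588 - 16550) = ((-461 - (-8)*49**2) + 13456)*(1588 - 16550) = ((-461 - (-8)*2401) + 13456)*(-14962) = ((-461 - 1*(-19208)) + 13456)*(-14962) = ((-461 + 19208) + 13456)*(-14962) = (18747 + 13456)*(-14962) = 32203*(-14962) = -481821286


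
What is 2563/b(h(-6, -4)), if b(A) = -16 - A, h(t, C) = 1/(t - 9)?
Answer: -38445/239 ≈ -160.86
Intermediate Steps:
h(t, C) = 1/(-9 + t)
2563/b(h(-6, -4)) = 2563/(-16 - 1/(-9 - 6)) = 2563/(-16 - 1/(-15)) = 2563/(-16 - 1*(-1/15)) = 2563/(-16 + 1/15) = 2563/(-239/15) = 2563*(-15/239) = -38445/239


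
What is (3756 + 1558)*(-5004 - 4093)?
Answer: -48341458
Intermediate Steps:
(3756 + 1558)*(-5004 - 4093) = 5314*(-9097) = -48341458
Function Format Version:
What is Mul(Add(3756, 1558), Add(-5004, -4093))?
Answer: -48341458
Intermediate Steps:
Mul(Add(3756, 1558), Add(-5004, -4093)) = Mul(5314, -9097) = -48341458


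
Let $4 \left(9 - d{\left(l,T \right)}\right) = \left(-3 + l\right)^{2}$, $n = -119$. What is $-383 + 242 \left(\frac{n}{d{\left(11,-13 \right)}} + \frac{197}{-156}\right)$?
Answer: $\frac{267181}{78} \approx 3425.4$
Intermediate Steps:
$d{\left(l,T \right)} = 9 - \frac{\left(-3 + l\right)^{2}}{4}$
$-383 + 242 \left(\frac{n}{d{\left(11,-13 \right)}} + \frac{197}{-156}\right) = -383 + 242 \left(- \frac{119}{9 - \frac{\left(-3 + 11\right)^{2}}{4}} + \frac{197}{-156}\right) = -383 + 242 \left(- \frac{119}{9 - \frac{8^{2}}{4}} + 197 \left(- \frac{1}{156}\right)\right) = -383 + 242 \left(- \frac{119}{9 - 16} - \frac{197}{156}\right) = -383 + 242 \left(- \frac{119}{-7} - \frac{197}{156}\right) = -383 + 242 \left(\left(-119\right) \left(- \frac{1}{7}\right) - \frac{197}{156}\right) = -383 + 242 \left(17 - \frac{197}{156}\right) = -383 + 242 \cdot \frac{2455}{156} = -383 + \frac{297055}{78} = \frac{267181}{78}$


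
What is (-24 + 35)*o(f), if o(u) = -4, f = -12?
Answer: -44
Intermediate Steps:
(-24 + 35)*o(f) = (-24 + 35)*(-4) = 11*(-4) = -44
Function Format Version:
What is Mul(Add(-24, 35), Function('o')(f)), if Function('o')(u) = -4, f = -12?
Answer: -44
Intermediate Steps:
Mul(Add(-24, 35), Function('o')(f)) = Mul(Add(-24, 35), -4) = Mul(11, -4) = -44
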